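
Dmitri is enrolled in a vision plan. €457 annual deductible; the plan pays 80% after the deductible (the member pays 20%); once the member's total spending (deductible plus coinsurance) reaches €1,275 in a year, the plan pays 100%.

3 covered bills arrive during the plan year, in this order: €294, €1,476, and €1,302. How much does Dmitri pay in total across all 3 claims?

#1 (€294): fully absorbed by the deductible. Member owes €294 (running OOP €294).
#2 (€1,476): €163 finishes the deductible; €1,313 goes to coinsurance; coinsurance €1,313 × 20% = €262.60. Cost to member: €425.60. OOP to date €719.60.
#3 (€1,302): 20% coinsurance on €1,302 = €260.40. Member pays €260.40; OOP now €980.
Summing the member's payments: €294 + €425.60 + €260.40 = €980.

€980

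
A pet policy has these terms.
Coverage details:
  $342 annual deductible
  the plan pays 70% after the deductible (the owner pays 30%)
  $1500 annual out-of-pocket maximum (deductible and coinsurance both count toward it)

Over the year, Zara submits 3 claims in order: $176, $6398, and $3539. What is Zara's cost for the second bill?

Bill 1, $176: all of it applies to the deductible. Owner pays $176; OOP now $176.
Bill 2, $6398: $166 finishes the deductible; $6232 goes to coinsurance; coinsurance $6232 × 30% = $1869.60. Claim cost before the cap: $166 + $1869.60 = $2035.60. Adding that to $176 gives $2211.60, past the $1500 cap; owner pays only $1500 − $176 = $1324.

$1324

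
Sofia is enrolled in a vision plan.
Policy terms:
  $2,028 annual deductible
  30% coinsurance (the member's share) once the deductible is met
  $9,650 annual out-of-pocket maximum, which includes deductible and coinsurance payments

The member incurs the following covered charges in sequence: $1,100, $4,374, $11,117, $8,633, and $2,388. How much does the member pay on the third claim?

Claim 1 ($1,100): entire amount goes to the deductible. Cost to member: $1,100. OOP to date $1,100.
Claim 2 ($4,374): $928 to deductible, leaving $3,446; 30% of $3,446 = $1,033.80. Member owes $1,961.80 (running OOP $3,061.80).
Claim 3 ($11,117): deductible met; 30% of $11,117 = $3,335.10. Member owes $3,335.10 (running OOP $6,396.90).

$3,335.10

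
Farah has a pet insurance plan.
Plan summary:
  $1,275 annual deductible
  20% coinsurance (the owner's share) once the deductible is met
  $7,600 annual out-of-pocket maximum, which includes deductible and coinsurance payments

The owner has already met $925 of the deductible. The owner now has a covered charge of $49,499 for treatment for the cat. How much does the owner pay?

$925 of the $1,275 deductible is already met, leaving $350.
That leaves $49,499 − $350 = $49,149 for coinsurance.
Coinsurance: $49,149 × 20% = $9,829.80.
That puts the owner's cost at $350 + $9,829.80 = $10,179.80 before any cap.
Adding $10,179.80 to the $925 already spent would give $11,104.80, which exceeds the $7,600 cap; the owner pays just $7,600 − $925 = $6,675.

$6,675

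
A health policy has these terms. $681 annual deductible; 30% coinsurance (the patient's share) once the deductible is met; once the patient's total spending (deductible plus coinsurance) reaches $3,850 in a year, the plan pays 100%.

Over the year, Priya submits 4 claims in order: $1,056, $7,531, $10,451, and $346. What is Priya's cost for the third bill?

$797.20

Claim 1 — $1,056: $681 finishes the deductible; $375 goes to coinsurance; patient's 30% is $112.50. Patient pays $793.50; OOP now $793.50.
Claim 2 — $7,531: 30% coinsurance on $7,531 = $2,259.30. Patient owes $2,259.30 (running OOP $3,052.80).
Claim 3 — $10,451: deductible met; 30% of $10,451 = $3,135.30. That would push OOP to $6,188.10, over the $3,850 cap, so patient pays $3,850 − $3,052.80 = $797.20.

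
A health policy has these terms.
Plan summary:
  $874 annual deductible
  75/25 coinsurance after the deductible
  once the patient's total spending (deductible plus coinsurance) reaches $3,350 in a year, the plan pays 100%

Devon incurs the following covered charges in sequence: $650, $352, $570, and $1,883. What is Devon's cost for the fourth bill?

$470.75

Bill 1, $650: entire amount goes to the deductible. Patient pays $650; OOP now $650.
Bill 2, $352: $224 finishes the deductible; $128 goes to coinsurance; coinsurance $128 × 25% = $32. Patient pays $256; OOP now $906.
Bill 3, $570: 25% coinsurance on $570 = $142.50. Patient pays $142.50; OOP now $1,048.50.
Bill 4, $1,883: deductible already satisfied, so patient's share is 25% × $1,883 = $470.75. Cost to patient: $470.75. OOP to date $1,519.25.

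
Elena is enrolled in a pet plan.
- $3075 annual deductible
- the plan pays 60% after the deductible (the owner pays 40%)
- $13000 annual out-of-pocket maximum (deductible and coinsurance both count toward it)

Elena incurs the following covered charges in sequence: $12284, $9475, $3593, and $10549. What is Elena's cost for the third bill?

$1437.20

Claim 1 — $12284: $3075 to deductible, leaving $9209; coinsurance $9209 × 40% = $3683.60. Cost to owner: $6758.60. OOP to date $6758.60.
Claim 2 — $9475: deductible met; 40% of $9475 = $3790. Cost to owner: $3790. OOP to date $10548.60.
Claim 3 — $3593: 40% coinsurance on $3593 = $1437.20. Owner owes $1437.20 (running OOP $11985.80).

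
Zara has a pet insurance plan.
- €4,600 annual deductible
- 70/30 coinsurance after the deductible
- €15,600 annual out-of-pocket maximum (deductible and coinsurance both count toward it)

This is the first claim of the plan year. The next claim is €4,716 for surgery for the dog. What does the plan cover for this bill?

The full €4,600 deductible is still open; €4,600 of this bill applies to it.
After the €4,600 deductible portion, €4,716 − €4,600 = €116 is subject to coinsurance.
Owner's 30% share of €116 is €34.80.
That puts the owner's cost at €4,600 + €34.80 = €4,634.80 before any cap.
Total out-of-pocket so far would be €0 + €4,634.80 = €4,634.80, below the €15,600 cap — no reduction.
Insurer pays the balance: €4,716 − €4,634.80 = €81.20.

€81.20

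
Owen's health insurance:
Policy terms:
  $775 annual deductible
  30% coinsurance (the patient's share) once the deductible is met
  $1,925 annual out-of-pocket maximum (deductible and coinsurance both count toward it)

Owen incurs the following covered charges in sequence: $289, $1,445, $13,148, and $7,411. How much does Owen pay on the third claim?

$862.30

#1 ($289): entire amount goes to the deductible. Patient owes $289 (running OOP $289).
#2 ($1,445): $486 finishes the deductible; $959 goes to coinsurance; coinsurance $959 × 30% = $287.70. Patient owes $773.70 (running OOP $1,062.70).
#3 ($13,148): deductible met; 30% of $13,148 = $3,944.40. Adding that to $1,062.70 gives $5,007.10, past the $1,925 cap; patient pays only $1,925 − $1,062.70 = $862.30.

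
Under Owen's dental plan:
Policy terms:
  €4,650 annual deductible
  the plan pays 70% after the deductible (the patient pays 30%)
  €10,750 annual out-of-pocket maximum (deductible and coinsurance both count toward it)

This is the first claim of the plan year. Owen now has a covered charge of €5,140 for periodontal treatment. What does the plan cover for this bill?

€343

The full €4,650 deductible is still open; €4,650 of this bill applies to it.
After the €4,650 deductible portion, €5,140 − €4,650 = €490 is subject to coinsurance.
30% of €490 = €147 falls to the patient.
Patient responsibility before any cap: €4,650 + €147 = €4,797.
Cumulative spending €0 + €4,797 = €4,797 stays under the €10,750 maximum.
Insurer pays the balance: €5,140 − €4,797 = €343.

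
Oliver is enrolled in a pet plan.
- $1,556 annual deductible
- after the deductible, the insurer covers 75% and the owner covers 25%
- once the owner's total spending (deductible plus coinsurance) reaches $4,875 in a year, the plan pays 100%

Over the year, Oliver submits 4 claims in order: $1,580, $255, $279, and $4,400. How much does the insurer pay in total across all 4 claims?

$3,718.50

Claim 1 ($1,580): $1,556 finishes the deductible; $24 goes to coinsurance; coinsurance $24 × 25% = $6. Owner owes $1,562 (running OOP $1,562). Plan pays $1,580 − $1,562 = $18.
Claim 2 ($255): deductible met; 25% of $255 = $63.75. Owner pays $63.75; OOP now $1,625.75. Insurer: $255 − $63.75 = $191.25.
Claim 3 ($279): 25% coinsurance on $279 = $69.75. Owner owes $69.75 (running OOP $1,695.50). Insurer: $279 − $69.75 = $209.25.
Claim 4 ($4,400): deductible met; 25% of $4,400 = $1,100. Owner owes $1,100 (running OOP $2,795.50). Insurer: $4,400 − $1,100 = $3,300.
Insurer total: $18 + $191.25 + $209.25 + $3,300 = $3,718.50.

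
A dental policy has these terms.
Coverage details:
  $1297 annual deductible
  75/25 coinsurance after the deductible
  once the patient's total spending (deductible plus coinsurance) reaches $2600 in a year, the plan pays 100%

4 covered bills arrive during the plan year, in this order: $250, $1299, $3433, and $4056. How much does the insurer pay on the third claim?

$2574.75

#1 ($250): entire amount goes to the deductible. Patient owes $250 (running OOP $250). Plan pays $250 − $250 = $0.
#2 ($1299): $1047 finishes the deductible; $252 goes to coinsurance; 25% of $252 = $63. Patient pays $1110; OOP now $1360. Insurer: $1299 − $1110 = $189.
#3 ($3433): deductible already satisfied, so patient's share is 25% × $3433 = $858.25. Patient owes $858.25 (running OOP $2218.25). Plan pays $3433 − $858.25 = $2574.75.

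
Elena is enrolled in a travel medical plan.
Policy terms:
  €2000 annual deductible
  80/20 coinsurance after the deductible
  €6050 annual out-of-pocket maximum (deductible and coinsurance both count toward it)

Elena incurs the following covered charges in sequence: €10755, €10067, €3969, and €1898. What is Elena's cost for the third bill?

€285.60

Bill 1, €10755: €2000 to deductible, leaving €8755; traveler's 20% is €1751. Cost to traveler: €3751. OOP to date €3751.
Bill 2, €10067: deductible already satisfied, so traveler's share is 20% × €10067 = €2013.40. Traveler owes €2013.40 (running OOP €5764.40).
Bill 3, €3969: 20% coinsurance on €3969 = €793.80. Adding that to €5764.40 gives €6558.20, past the €6050 cap; traveler pays only €6050 − €5764.40 = €285.60.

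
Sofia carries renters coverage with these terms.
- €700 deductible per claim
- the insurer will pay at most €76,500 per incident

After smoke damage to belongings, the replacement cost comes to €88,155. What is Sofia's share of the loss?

€11,655

After the deductible, €88,155 − €700 = €87,455 remains.
Since €87,455 > €76,500, the payout is capped at €76,500.
The tenant bears the rest of the original loss: €88,155 − €76,500 = €11,655.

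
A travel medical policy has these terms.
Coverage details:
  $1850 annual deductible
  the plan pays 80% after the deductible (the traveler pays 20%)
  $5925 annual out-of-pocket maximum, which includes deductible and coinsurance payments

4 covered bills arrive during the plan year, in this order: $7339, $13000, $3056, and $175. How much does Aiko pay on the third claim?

$377.20

Claim 1 — $7339: $1850 finishes the deductible; $5489 goes to coinsurance; traveler's 20% is $1097.80. Traveler owes $2947.80 (running OOP $2947.80).
Claim 2 — $13000: 20% coinsurance on $13000 = $2600. Traveler pays $2600; OOP now $5547.80.
Claim 3 — $3056: deductible already satisfied, so traveler's share is 20% × $3056 = $611.20. Adding that to $5547.80 gives $6159, past the $5925 cap; traveler pays only $5925 − $5547.80 = $377.20.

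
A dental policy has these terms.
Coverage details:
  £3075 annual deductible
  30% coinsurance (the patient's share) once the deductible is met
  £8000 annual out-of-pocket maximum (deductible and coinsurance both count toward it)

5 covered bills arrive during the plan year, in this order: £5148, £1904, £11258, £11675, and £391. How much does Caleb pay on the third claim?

£3377.40

Claim 1 — £5148: £3075 to deductible, leaving £2073; 30% of £2073 = £621.90. Patient pays £3696.90; OOP now £3696.90.
Claim 2 — £1904: deductible already satisfied, so patient's share is 30% × £1904 = £571.20. Patient pays £571.20; OOP now £4268.10.
Claim 3 — £11258: 30% coinsurance on £11258 = £3377.40. Cost to patient: £3377.40. OOP to date £7645.50.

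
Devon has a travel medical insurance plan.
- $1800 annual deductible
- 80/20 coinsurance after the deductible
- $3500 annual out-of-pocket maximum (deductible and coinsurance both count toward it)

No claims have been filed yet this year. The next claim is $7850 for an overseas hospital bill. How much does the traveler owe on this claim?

Nothing has been paid toward the $1800 deductible, so the first $1800 of this charge is applied there.
After the $1800 deductible portion, $7850 − $1800 = $6050 is subject to coinsurance.
Coinsurance: $6050 × 20% = $1210.
So the traveler owes $1800 + $1210 = $3010 before any cap.
Year-to-date out-of-pocket becomes $0 + $3010 = $3010, still under the $3500 maximum, so no cap applies.

$3010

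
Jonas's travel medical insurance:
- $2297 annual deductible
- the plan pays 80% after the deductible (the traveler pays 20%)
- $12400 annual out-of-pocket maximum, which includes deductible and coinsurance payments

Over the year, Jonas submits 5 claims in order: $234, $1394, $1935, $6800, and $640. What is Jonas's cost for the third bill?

Claim 1 — $234: fully absorbed by the deductible. Traveler owes $234 (running OOP $234).
Claim 2 — $1394: fully absorbed by the deductible. Traveler pays $1394; OOP now $1628.
Claim 3 — $1935: $669 finishes the deductible; $1266 goes to coinsurance; coinsurance $1266 × 20% = $253.20. Cost to traveler: $922.20. OOP to date $2550.20.

$922.20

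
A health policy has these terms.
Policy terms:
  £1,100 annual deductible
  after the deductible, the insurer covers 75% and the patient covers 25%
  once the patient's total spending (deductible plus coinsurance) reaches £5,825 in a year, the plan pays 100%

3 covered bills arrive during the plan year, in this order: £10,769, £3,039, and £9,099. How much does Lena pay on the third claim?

#1 (£10,769): deductible takes £1,100, £9,669 remains; coinsurance £9,669 × 25% = £2,417.25. Patient pays £3,517.25; OOP now £3,517.25.
#2 (£3,039): deductible met; 25% of £3,039 = £759.75. Patient owes £759.75 (running OOP £4,277).
#3 (£9,099): deductible already satisfied, so patient's share is 25% × £9,099 = £2,274.75. OOP would hit £6,551.75 > £5,825, so the cap limits the patient to £5,825 − £4,277 = £1,548.

£1,548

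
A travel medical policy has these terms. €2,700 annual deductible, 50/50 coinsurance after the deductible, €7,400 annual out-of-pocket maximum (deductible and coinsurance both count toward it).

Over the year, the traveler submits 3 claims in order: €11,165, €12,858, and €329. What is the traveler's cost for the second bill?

€467.50

Claim 1 (€11,165): deductible takes €2,700, €8,465 remains; traveler's 50% is €4,232.50. Traveler pays €6,932.50; OOP now €6,932.50.
Claim 2 (€12,858): deductible met; 50% of €12,858 = €6,429. Adding that to €6,932.50 gives €13,361.50, past the €7,400 cap; traveler pays only €7,400 − €6,932.50 = €467.50.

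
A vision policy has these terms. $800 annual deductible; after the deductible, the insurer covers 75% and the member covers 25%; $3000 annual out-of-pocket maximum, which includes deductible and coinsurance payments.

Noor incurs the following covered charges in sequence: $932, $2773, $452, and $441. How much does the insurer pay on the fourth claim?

Bill 1, $932: deductible takes $800, $132 remains; member's 25% is $33. Cost to member: $833. OOP to date $833. Insurer: $932 − $833 = $99.
Bill 2, $2773: 25% coinsurance on $2773 = $693.25. Member owes $693.25 (running OOP $1526.25). Insurer: $2773 − $693.25 = $2079.75.
Bill 3, $452: deductible met; 25% of $452 = $113. Member owes $113 (running OOP $1639.25). Insurer: $452 − $113 = $339.
Bill 4, $441: 25% coinsurance on $441 = $110.25. Member owes $110.25 (running OOP $1749.50). Plan pays $441 − $110.25 = $330.75.

$330.75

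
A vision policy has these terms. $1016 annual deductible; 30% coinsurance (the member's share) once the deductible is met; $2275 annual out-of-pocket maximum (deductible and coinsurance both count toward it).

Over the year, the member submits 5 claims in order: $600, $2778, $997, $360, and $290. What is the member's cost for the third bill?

Claim 1 — $600: entire amount goes to the deductible. Cost to member: $600. OOP to date $600.
Claim 2 — $2778: deductible takes $416, $2362 remains; 30% of $2362 = $708.60. Member owes $1124.60 (running OOP $1724.60).
Claim 3 — $997: deductible met; 30% of $997 = $299.10. Cost to member: $299.10. OOP to date $2023.70.

$299.10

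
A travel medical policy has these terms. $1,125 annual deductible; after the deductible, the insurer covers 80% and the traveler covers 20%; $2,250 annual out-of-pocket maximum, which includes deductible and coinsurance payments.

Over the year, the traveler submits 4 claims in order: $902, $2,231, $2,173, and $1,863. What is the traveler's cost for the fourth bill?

#1 ($902): all of it applies to the deductible. Cost to traveler: $902. OOP to date $902.
#2 ($2,231): $223 to deductible, leaving $2,008; coinsurance $2,008 × 20% = $401.60. Traveler owes $624.60 (running OOP $1,526.60).
#3 ($2,173): deductible already satisfied, so traveler's share is 20% × $2,173 = $434.60. Traveler owes $434.60 (running OOP $1,961.20).
#4 ($1,863): deductible met; 20% of $1,863 = $372.60. Adding that to $1,961.20 gives $2,333.80, past the $2,250 cap; traveler pays only $2,250 − $1,961.20 = $288.80.

$288.80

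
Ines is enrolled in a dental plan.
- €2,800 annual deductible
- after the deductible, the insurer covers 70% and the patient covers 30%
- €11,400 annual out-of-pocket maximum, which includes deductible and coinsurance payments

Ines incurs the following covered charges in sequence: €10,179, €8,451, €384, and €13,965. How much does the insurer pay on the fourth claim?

€10,229.20

#1 (€10,179): €2,800 finishes the deductible; €7,379 goes to coinsurance; coinsurance €7,379 × 30% = €2,213.70. Patient owes €5,013.70 (running OOP €5,013.70). Insurer: €10,179 − €5,013.70 = €5,165.30.
#2 (€8,451): deductible met; 30% of €8,451 = €2,535.30. Cost to patient: €2,535.30. OOP to date €7,549. Insurer: €8,451 − €2,535.30 = €5,915.70.
#3 (€384): 30% coinsurance on €384 = €115.20. Patient owes €115.20 (running OOP €7,664.20). Insurer: €384 − €115.20 = €268.80.
#4 (€13,965): deductible already satisfied, so patient's share is 30% × €13,965 = €4,189.50. Adding that to €7,664.20 gives €11,853.70, past the €11,400 cap; patient pays only €11,400 − €7,664.20 = €3,735.80. Insurer: €13,965 − €3,735.80 = €10,229.20.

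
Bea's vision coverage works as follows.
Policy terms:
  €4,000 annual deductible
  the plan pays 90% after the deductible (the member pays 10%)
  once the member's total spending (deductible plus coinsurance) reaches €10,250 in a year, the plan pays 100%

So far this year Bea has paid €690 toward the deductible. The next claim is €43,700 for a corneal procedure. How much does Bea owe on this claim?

Remaining deductible: €4,000 − €690 = €3,310.
The remaining €40,390 (= €43,700 − €3,310) moves to coinsurance.
Coinsurance: €40,390 × 10% = €4,039.
So the member owes €3,310 + €4,039 = €7,349 before any cap.
Year-to-date out-of-pocket becomes €690 + €7,349 = €8,039, still under the €10,250 maximum, so no cap applies.

€7,349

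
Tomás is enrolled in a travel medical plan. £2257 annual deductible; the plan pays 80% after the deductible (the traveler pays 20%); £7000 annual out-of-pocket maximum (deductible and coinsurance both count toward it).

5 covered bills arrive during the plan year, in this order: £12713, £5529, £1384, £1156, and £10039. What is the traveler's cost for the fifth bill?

Claim 1 (£12713): £2257 to deductible, leaving £10456; traveler's 20% is £2091.20. Traveler owes £4348.20 (running OOP £4348.20).
Claim 2 (£5529): 20% coinsurance on £5529 = £1105.80. Traveler pays £1105.80; OOP now £5454.
Claim 3 (£1384): 20% coinsurance on £1384 = £276.80. Traveler pays £276.80; OOP now £5730.80.
Claim 4 (£1156): 20% coinsurance on £1156 = £231.20. Traveler owes £231.20 (running OOP £5962).
Claim 5 (£10039): deductible already satisfied, so traveler's share is 20% × £10039 = £2007.80. OOP would hit £7969.80 > £7000, so the cap limits the traveler to £7000 − £5962 = £1038.

£1038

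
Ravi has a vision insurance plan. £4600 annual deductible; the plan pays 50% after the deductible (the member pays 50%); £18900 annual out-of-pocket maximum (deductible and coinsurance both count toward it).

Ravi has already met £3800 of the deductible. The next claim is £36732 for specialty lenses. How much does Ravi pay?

£15100

Deductible still to meet: £4600 − £3800 = £800.
The remaining £35932 (= £36732 − £800) moves to coinsurance.
Member's 50% share of £35932 is £17966.
So the member owes £800 + £17966 = £18766 before any cap.
That would bring total out-of-pocket to £22566, past the £18900 cap. The member is capped at £18900 − £3800 = £15100 on this claim.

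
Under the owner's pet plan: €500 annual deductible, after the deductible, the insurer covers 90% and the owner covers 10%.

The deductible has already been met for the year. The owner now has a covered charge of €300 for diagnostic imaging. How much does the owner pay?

€30

The deductible is already satisfied, so the full bill goes to coinsurance.
10% of €300 = €30 falls to the owner.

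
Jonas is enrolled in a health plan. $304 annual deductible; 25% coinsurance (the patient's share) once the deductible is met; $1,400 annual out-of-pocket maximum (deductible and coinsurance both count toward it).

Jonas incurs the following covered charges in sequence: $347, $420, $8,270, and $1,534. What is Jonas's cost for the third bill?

Bill 1, $347: $304 finishes the deductible; $43 goes to coinsurance; 25% of $43 = $10.75. Patient pays $314.75; OOP now $314.75.
Bill 2, $420: deductible already satisfied, so patient's share is 25% × $420 = $105. Patient pays $105; OOP now $419.75.
Bill 3, $8,270: 25% coinsurance on $8,270 = $2,067.50. OOP would hit $2,487.25 > $1,400, so the cap limits the patient to $1,400 − $419.75 = $980.25.

$980.25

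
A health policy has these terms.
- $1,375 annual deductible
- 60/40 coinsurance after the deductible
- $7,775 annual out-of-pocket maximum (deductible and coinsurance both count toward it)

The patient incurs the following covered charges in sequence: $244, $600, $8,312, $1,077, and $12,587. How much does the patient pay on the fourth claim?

Claim 1 — $244: all of it applies to the deductible. Patient pays $244; OOP now $244.
Claim 2 — $600: entire amount goes to the deductible. Cost to patient: $600. OOP to date $844.
Claim 3 — $8,312: $531 finishes the deductible; $7,781 goes to coinsurance; 40% of $7,781 = $3,112.40. Cost to patient: $3,643.40. OOP to date $4,487.40.
Claim 4 — $1,077: deductible met; 40% of $1,077 = $430.80. Cost to patient: $430.80. OOP to date $4,918.20.

$430.80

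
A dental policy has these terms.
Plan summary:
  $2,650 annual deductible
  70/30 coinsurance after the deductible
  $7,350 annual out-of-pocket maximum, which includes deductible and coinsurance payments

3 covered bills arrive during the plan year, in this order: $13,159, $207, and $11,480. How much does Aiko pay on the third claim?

#1 ($13,159): $2,650 finishes the deductible; $10,509 goes to coinsurance; 30% of $10,509 = $3,152.70. Cost to patient: $5,802.70. OOP to date $5,802.70.
#2 ($207): deductible already satisfied, so patient's share is 30% × $207 = $62.10. Patient pays $62.10; OOP now $5,864.80.
#3 ($11,480): deductible already satisfied, so patient's share is 30% × $11,480 = $3,444. Adding that to $5,864.80 gives $9,308.80, past the $7,350 cap; patient pays only $7,350 − $5,864.80 = $1,485.20.

$1,485.20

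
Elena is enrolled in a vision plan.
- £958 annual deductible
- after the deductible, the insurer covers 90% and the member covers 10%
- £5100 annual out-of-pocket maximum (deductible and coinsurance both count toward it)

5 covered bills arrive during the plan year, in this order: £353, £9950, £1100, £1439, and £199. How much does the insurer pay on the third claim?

Claim 1 — £353: entire amount goes to the deductible. Member owes £353 (running OOP £353). Insurer: £353 − £353 = £0.
Claim 2 — £9950: £605 to deductible, leaving £9345; member's 10% is £934.50. Cost to member: £1539.50. OOP to date £1892.50. Plan pays £9950 − £1539.50 = £8410.50.
Claim 3 — £1100: deductible already satisfied, so member's share is 10% × £1100 = £110. Member pays £110; OOP now £2002.50. Insurer: £1100 − £110 = £990.

£990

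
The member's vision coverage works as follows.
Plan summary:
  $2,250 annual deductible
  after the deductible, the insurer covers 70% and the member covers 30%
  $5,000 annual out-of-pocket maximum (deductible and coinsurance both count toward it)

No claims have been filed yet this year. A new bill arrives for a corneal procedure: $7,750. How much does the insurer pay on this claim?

Deductible not yet touched, so the first $2,250 of the bill goes to the deductible.
After the $2,250 deductible portion, $7,750 − $2,250 = $5,500 is subject to coinsurance.
Coinsurance: $5,500 × 30% = $1,650.
So the member owes $2,250 + $1,650 = $3,900 before any cap.
Cumulative spending $0 + $3,900 = $3,900 stays under the $5,000 maximum.
The plan picks up $7,750 − $3,900 = $3,850.

$3,850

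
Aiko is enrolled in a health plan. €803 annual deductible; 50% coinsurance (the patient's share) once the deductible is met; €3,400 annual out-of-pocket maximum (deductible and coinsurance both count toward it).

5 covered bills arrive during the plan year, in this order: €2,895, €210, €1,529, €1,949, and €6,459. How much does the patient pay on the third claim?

€764.50

Bill 1, €2,895: €803 to deductible, leaving €2,092; coinsurance €2,092 × 50% = €1,046. Cost to patient: €1,849. OOP to date €1,849.
Bill 2, €210: deductible already satisfied, so patient's share is 50% × €210 = €105. Patient pays €105; OOP now €1,954.
Bill 3, €1,529: 50% coinsurance on €1,529 = €764.50. Patient pays €764.50; OOP now €2,718.50.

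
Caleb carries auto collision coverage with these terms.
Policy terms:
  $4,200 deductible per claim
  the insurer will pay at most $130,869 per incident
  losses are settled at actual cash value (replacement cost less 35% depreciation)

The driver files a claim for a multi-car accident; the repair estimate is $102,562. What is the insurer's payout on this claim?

At 35% depreciation, ACV = $102,562 − $35,896.70 = $66,665.30.
After the deductible, $66,665.30 − $4,200 = $62,465.30 remains.
$62,465.30 is within the $130,869 limit, so the insurer pays $62,465.30.

$62,465.30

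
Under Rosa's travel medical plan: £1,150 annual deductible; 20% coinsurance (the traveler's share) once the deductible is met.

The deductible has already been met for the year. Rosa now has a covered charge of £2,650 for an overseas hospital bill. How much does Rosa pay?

With the deductible met, the entire £2,650 is subject to coinsurance.
Traveler's 20% share of £2,650 is £530.

£530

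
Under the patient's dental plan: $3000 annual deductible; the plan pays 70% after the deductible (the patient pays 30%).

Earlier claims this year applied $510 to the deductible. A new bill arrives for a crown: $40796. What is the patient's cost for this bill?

$13981.80

Remaining deductible: $3000 − $510 = $2490.
That leaves $40796 − $2490 = $38306 for coinsurance.
Coinsurance: $38306 × 30% = $11491.80.
So the patient owes $2490 + $11491.80 = $13981.80.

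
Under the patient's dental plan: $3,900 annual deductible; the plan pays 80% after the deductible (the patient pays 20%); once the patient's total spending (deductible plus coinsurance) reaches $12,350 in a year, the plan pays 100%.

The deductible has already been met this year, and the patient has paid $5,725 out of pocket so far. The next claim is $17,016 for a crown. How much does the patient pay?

With the deductible met, the entire $17,016 is subject to coinsurance.
Coinsurance: $17,016 × 20% = $3,403.20.
Cumulative spending $5,725 + $3,403.20 = $9,128.20 stays under the $12,350 maximum.

$3,403.20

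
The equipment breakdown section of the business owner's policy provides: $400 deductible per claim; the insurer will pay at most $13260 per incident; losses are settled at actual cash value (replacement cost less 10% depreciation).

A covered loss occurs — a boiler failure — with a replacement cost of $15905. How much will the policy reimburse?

Actual cash value after 10% depreciation: $15905 × 90% = $14314.50.
Subtract the deductible: $14314.50 − $400 = $13914.50.
The $13260 per-incident cap binds; insurer pays $13260.

$13260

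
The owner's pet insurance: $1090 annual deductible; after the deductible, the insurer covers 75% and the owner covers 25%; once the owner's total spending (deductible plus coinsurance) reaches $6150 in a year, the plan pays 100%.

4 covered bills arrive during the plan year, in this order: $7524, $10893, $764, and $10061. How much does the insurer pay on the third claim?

Claim 1 ($7524): deductible takes $1090, $6434 remains; 25% of $6434 = $1608.50. Owner owes $2698.50 (running OOP $2698.50). Plan pays $7524 − $2698.50 = $4825.50.
Claim 2 ($10893): 25% coinsurance on $10893 = $2723.25. Cost to owner: $2723.25. OOP to date $5421.75. Insurer: $10893 − $2723.25 = $8169.75.
Claim 3 ($764): deductible met; 25% of $764 = $191. Cost to owner: $191. OOP to date $5612.75. Insurer: $764 − $191 = $573.

$573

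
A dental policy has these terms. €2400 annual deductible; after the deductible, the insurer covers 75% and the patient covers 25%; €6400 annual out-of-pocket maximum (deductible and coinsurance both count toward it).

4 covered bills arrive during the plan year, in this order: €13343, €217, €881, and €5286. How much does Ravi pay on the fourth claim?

€989.75

Claim 1 (€13343): deductible takes €2400, €10943 remains; patient's 25% is €2735.75. Cost to patient: €5135.75. OOP to date €5135.75.
Claim 2 (€217): 25% coinsurance on €217 = €54.25. Patient pays €54.25; OOP now €5190.
Claim 3 (€881): 25% coinsurance on €881 = €220.25. Cost to patient: €220.25. OOP to date €5410.25.
Claim 4 (€5286): deductible met; 25% of €5286 = €1321.50. Adding that to €5410.25 gives €6731.75, past the €6400 cap; patient pays only €6400 − €5410.25 = €989.75.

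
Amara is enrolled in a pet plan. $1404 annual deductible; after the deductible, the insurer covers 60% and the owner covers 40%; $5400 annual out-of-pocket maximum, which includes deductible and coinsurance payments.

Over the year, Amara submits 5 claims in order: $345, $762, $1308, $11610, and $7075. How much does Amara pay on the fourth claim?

Claim 1 — $345: entire amount goes to the deductible. Cost to owner: $345. OOP to date $345.
Claim 2 — $762: all of it applies to the deductible. Owner pays $762; OOP now $1107.
Claim 3 — $1308: $297 to deductible, leaving $1011; coinsurance $1011 × 40% = $404.40. Owner pays $701.40; OOP now $1808.40.
Claim 4 — $11610: deductible met; 40% of $11610 = $4644. OOP would hit $6452.40 > $5400, so the cap limits the owner to $5400 − $1808.40 = $3591.60.

$3591.60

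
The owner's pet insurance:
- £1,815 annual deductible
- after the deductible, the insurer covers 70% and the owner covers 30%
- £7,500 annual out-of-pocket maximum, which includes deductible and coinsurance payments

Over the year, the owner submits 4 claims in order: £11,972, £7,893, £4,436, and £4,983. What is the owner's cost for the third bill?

£270

#1 (£11,972): £1,815 to deductible, leaving £10,157; 30% of £10,157 = £3,047.10. Cost to owner: £4,862.10. OOP to date £4,862.10.
#2 (£7,893): deductible met; 30% of £7,893 = £2,367.90. Cost to owner: £2,367.90. OOP to date £7,230.
#3 (£4,436): deductible met; 30% of £4,436 = £1,330.80. Adding that to £7,230 gives £8,560.80, past the £7,500 cap; owner pays only £7,500 − £7,230 = £270.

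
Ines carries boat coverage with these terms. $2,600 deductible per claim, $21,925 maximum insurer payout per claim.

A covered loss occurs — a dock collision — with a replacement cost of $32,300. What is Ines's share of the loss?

$10,375

Less the $2,600 deductible: $32,300 − $2,600 = $29,700.
Since $29,700 > $21,925, the payout is capped at $21,925.
Owner's share is the uncovered remainder: $32,300 − $21,925 = $10,375.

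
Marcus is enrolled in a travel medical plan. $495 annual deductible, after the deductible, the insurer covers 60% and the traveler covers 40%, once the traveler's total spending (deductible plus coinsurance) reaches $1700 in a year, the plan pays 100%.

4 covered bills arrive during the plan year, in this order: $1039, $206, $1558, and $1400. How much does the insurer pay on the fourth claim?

$1118.20

Claim 1 ($1039): deductible takes $495, $544 remains; 40% of $544 = $217.60. Cost to traveler: $712.60. OOP to date $712.60. Insurer: $1039 − $712.60 = $326.40.
Claim 2 ($206): deductible met; 40% of $206 = $82.40. Traveler owes $82.40 (running OOP $795). Plan pays $206 − $82.40 = $123.60.
Claim 3 ($1558): deductible already satisfied, so traveler's share is 40% × $1558 = $623.20. Traveler owes $623.20 (running OOP $1418.20). Plan pays $1558 − $623.20 = $934.80.
Claim 4 ($1400): 40% coinsurance on $1400 = $560. That would push OOP to $1978.20, over the $1700 cap, so traveler pays $1700 − $1418.20 = $281.80. Insurer: $1400 − $281.80 = $1118.20.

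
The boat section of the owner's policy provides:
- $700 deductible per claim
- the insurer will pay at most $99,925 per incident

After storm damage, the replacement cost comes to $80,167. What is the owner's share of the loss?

$700

Subtract the deductible: $80,167 − $700 = $79,467.
That's under the $99,925 cap, so the insurer reimburses the full $79,467.
Owner's share is the uncovered remainder: $80,167 − $79,467 = $700.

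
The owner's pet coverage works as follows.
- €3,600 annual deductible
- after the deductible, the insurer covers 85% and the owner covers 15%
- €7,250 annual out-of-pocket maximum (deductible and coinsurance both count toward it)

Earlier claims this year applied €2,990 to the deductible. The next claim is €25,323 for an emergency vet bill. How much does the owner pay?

Deductible still to meet: €3,600 − €2,990 = €610.
That leaves €25,323 − €610 = €24,713 for coinsurance.
Coinsurance: €24,713 × 15% = €3,706.95.
Owner responsibility before any cap: €610 + €3,706.95 = €4,316.95.
That would bring total out-of-pocket to €7,306.95, past the €7,250 cap. The owner is capped at €7,250 − €2,990 = €4,260 on this claim.

€4,260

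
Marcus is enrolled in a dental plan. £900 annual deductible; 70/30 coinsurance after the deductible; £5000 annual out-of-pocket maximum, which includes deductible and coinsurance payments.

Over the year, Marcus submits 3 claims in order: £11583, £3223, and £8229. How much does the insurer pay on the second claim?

£2327.90

Bill 1, £11583: deductible takes £900, £10683 remains; patient's 30% is £3204.90. Patient owes £4104.90 (running OOP £4104.90). Plan pays £11583 − £4104.90 = £7478.10.
Bill 2, £3223: 30% coinsurance on £3223 = £966.90. OOP would hit £5071.80 > £5000, so the cap limits the patient to £5000 − £4104.90 = £895.10. Insurer: £3223 − £895.10 = £2327.90.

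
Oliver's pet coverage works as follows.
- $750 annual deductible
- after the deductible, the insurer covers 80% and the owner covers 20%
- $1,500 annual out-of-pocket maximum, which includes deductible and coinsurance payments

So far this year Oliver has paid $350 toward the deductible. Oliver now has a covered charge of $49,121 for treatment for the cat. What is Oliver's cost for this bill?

$1,150

Deductible still to meet: $750 − $350 = $400.
After the $400 deductible portion, $49,121 − $400 = $48,721 is subject to coinsurance.
Owner's 20% share of $48,721 is $9,744.20.
So the owner owes $400 + $9,744.20 = $10,144.20 before any cap.
Year-to-date out-of-pocket would reach $350 + $10,144.20 = $10,494.20, above the $1,500 maximum, so the owner pays only $1,500 − $350 = $1,150.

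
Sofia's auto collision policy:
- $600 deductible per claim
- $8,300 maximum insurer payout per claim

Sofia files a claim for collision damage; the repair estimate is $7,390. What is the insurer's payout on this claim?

$6,790

Subtract the deductible: $7,390 − $600 = $6,790.
$6,790 ≤ $8,300, so the limit doesn't bind; insurer pays $6,790.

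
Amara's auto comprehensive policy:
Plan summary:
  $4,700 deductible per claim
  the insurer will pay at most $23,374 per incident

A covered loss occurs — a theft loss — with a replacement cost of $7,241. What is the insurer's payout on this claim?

$2,541

After the deductible, $7,241 − $4,700 = $2,541 remains.
That's under the $23,374 cap, so the insurer reimburses the full $2,541.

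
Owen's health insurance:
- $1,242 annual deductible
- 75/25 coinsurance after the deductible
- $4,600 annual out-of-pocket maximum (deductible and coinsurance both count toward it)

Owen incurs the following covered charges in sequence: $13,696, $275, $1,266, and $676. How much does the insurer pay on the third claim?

$1,090.25

#1 ($13,696): $1,242 finishes the deductible; $12,454 goes to coinsurance; coinsurance $12,454 × 25% = $3,113.50. Patient pays $4,355.50; OOP now $4,355.50. Insurer: $13,696 − $4,355.50 = $9,340.50.
#2 ($275): deductible met; 25% of $275 = $68.75. Patient pays $68.75; OOP now $4,424.25. Plan pays $275 − $68.75 = $206.25.
#3 ($1,266): deductible met; 25% of $1,266 = $316.50. Adding that to $4,424.25 gives $4,740.75, past the $4,600 cap; patient pays only $4,600 − $4,424.25 = $175.75. Plan pays $1,266 − $175.75 = $1,090.25.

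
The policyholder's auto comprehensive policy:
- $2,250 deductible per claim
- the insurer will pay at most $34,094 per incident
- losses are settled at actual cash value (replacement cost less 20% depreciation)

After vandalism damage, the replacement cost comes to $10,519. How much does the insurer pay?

$6,165.20

Actual cash value after 20% depreciation: $10,519 × 80% = $8,415.20.
Subtract the deductible: $8,415.20 − $2,250 = $6,165.20.
That's under the $34,094 cap, so the insurer reimburses the full $6,165.20.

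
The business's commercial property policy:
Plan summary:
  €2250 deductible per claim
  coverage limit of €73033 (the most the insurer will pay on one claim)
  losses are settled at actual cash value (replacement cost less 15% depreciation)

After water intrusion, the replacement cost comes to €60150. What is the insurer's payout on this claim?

At 15% depreciation, ACV = €60150 − €9022.50 = €51127.50.
Subtract the deductible: €51127.50 − €2250 = €48877.50.
€48877.50 is within the €73033 limit, so the insurer pays €48877.50.

€48877.50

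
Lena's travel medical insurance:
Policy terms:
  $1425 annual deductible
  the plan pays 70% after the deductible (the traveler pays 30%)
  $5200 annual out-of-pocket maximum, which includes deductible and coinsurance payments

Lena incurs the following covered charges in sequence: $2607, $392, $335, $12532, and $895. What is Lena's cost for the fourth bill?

$3202.30

Bill 1, $2607: $1425 finishes the deductible; $1182 goes to coinsurance; 30% of $1182 = $354.60. Traveler owes $1779.60 (running OOP $1779.60).
Bill 2, $392: 30% coinsurance on $392 = $117.60. Traveler owes $117.60 (running OOP $1897.20).
Bill 3, $335: deductible met; 30% of $335 = $100.50. Cost to traveler: $100.50. OOP to date $1997.70.
Bill 4, $12532: deductible already satisfied, so traveler's share is 30% × $12532 = $3759.60. That would push OOP to $5757.30, over the $5200 cap, so traveler pays $5200 − $1997.70 = $3202.30.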